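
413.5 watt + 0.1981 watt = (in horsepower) 0.5548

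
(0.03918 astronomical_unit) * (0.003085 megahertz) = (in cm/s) 1.808e+15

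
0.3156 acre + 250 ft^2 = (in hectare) 0.13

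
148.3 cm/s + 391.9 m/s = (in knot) 764.7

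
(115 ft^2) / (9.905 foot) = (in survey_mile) 0.002199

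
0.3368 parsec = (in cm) 1.039e+18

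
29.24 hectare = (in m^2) 2.924e+05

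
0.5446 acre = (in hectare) 0.2204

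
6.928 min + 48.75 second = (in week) 0.0007679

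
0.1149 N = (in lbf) 0.02583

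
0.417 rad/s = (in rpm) 3.982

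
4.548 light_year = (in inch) 1.694e+18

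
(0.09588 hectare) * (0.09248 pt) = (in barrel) 0.1967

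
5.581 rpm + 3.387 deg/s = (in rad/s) 0.6436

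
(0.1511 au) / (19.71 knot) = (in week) 3686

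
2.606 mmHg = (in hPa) 3.474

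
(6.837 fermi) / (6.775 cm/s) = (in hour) 2.803e-17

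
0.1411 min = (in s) 8.466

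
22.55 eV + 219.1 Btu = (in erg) 2.312e+12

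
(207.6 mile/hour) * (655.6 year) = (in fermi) 1.919e+27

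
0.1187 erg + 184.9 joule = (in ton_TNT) 4.419e-08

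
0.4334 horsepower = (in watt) 323.2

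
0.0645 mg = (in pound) 1.422e-07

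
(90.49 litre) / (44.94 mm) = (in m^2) 2.014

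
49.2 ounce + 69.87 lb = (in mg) 3.309e+07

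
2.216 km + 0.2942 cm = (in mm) 2.216e+06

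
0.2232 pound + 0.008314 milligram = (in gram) 101.2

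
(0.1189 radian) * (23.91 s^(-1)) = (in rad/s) 2.843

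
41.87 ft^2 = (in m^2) 3.89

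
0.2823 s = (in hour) 7.842e-05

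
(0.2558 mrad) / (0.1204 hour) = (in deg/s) 3.381e-05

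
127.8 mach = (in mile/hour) 9.734e+04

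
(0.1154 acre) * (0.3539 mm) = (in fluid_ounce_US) 5589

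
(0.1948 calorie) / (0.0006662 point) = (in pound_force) 7.796e+05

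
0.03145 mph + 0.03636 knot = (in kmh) 0.118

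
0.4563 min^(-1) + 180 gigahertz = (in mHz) 1.8e+14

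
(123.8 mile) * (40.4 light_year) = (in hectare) 7.615e+18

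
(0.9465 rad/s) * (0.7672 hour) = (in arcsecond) 5.392e+08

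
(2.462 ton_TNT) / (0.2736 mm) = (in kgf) 3.839e+12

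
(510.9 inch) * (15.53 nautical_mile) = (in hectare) 37.32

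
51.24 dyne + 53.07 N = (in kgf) 5.412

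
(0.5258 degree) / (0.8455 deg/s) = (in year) 1.972e-08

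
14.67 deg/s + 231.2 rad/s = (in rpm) 2210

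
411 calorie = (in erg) 1.72e+10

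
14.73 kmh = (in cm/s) 409.2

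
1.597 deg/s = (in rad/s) 0.02787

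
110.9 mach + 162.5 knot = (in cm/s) 3.785e+06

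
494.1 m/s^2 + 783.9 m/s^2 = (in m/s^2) 1278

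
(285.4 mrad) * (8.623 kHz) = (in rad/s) 2461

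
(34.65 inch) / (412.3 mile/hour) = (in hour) 1.326e-06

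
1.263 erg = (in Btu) 1.197e-10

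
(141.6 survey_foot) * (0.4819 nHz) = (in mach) 6.108e-11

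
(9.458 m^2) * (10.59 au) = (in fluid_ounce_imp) 5.274e+17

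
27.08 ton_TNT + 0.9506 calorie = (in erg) 1.133e+18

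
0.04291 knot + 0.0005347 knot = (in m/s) 0.02235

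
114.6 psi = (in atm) 7.798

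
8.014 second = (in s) 8.014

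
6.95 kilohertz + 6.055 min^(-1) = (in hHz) 69.5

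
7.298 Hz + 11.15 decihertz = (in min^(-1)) 504.8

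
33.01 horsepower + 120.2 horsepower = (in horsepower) 153.2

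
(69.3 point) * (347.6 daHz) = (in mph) 190.1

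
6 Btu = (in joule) 6330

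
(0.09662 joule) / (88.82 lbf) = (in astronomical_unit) 1.635e-15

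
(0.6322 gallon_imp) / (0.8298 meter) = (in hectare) 3.464e-07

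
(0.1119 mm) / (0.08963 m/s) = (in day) 1.445e-08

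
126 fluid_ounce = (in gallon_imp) 0.8197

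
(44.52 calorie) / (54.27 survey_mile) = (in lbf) 0.0004795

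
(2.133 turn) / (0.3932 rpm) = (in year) 1.032e-05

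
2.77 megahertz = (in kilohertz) 2770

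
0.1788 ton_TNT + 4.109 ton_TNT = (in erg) 1.794e+17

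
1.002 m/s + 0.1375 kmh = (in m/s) 1.04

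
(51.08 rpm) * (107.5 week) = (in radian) 3.478e+08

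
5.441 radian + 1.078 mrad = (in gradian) 346.5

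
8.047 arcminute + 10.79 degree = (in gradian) 12.14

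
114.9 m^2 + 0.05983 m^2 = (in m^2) 115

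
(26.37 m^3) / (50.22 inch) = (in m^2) 20.67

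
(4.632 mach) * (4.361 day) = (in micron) 5.943e+14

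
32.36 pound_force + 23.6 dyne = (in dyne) 1.439e+07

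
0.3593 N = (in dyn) 3.593e+04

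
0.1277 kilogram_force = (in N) 1.252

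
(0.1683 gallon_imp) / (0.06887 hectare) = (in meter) 1.111e-06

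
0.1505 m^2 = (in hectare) 1.505e-05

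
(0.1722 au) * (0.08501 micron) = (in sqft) 2.357e+04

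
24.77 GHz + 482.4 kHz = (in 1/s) 2.477e+10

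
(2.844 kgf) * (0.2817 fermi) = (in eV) 4.904e+04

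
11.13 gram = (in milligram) 1.113e+04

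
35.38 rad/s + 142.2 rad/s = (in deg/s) 1.017e+04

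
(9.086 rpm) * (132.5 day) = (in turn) 1.734e+06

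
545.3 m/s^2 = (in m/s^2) 545.3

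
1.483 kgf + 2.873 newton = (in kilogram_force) 1.776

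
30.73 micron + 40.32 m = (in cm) 4032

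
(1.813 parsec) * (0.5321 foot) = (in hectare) 9.073e+11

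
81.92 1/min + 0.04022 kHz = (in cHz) 4159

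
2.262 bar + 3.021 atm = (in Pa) 5.323e+05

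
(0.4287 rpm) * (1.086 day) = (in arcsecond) 8.689e+08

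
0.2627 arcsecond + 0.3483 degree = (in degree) 0.3484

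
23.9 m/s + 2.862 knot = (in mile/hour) 56.76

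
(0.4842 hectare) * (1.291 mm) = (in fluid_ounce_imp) 2.2e+05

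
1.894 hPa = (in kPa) 0.1894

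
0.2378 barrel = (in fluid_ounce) 1278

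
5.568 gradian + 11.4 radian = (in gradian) 731.3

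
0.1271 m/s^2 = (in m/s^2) 0.1271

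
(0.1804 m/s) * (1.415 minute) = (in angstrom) 1.532e+11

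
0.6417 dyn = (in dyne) 0.6417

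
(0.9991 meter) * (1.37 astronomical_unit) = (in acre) 5.06e+07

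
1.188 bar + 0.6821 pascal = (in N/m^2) 1.188e+05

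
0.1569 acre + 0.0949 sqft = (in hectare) 0.0635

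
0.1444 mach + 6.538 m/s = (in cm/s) 5571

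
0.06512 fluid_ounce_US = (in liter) 0.001926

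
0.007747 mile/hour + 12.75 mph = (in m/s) 5.703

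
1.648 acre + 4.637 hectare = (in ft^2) 5.709e+05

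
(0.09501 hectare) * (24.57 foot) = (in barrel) 4.475e+04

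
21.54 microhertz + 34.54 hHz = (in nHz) 3.454e+12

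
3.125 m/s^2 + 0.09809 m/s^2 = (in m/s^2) 3.223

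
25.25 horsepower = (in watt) 1.883e+04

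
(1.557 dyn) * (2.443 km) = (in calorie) 0.009091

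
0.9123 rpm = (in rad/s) 0.09554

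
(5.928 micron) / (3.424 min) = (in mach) 8.474e-11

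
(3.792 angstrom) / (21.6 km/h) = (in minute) 1.053e-12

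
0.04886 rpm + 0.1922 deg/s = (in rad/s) 0.008471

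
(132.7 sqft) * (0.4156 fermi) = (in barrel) 3.223e-14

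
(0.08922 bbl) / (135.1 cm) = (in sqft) 0.113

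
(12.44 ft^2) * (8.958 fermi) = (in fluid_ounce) 3.501e-10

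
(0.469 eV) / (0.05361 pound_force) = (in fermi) 0.0003151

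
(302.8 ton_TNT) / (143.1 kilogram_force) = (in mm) 9.028e+11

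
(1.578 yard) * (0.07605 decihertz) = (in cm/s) 1.097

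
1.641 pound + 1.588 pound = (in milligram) 1.465e+06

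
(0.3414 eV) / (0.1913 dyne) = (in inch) 1.126e-12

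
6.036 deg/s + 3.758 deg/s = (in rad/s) 0.1709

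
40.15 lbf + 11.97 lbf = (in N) 231.8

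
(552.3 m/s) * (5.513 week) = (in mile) 1.144e+06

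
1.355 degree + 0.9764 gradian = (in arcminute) 134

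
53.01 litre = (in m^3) 0.05301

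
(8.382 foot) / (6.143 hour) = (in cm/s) 0.01155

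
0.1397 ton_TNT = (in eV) 3.648e+27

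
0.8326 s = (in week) 1.377e-06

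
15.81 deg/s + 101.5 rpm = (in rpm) 104.1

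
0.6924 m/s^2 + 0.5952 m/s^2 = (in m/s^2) 1.288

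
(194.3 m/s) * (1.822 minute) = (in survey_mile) 13.2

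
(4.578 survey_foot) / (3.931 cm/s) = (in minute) 0.5916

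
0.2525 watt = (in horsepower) 0.0003386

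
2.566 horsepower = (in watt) 1913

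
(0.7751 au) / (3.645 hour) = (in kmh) 3.181e+07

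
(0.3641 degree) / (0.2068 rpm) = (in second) 0.2934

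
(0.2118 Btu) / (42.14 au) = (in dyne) 3.545e-06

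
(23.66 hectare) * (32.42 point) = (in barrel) 1.702e+04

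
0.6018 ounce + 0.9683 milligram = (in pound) 0.03761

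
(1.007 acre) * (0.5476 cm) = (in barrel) 140.4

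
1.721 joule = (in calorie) 0.4113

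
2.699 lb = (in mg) 1.224e+06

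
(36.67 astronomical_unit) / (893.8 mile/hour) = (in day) 1.589e+05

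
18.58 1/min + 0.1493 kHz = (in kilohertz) 0.1496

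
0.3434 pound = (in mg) 1.558e+05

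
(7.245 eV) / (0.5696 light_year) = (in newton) 2.154e-34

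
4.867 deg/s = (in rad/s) 0.08495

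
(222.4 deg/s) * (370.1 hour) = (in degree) 2.963e+08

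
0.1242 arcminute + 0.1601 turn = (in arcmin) 3458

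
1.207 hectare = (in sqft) 1.299e+05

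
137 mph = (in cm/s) 6124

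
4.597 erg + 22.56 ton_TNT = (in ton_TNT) 22.56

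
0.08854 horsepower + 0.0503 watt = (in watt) 66.07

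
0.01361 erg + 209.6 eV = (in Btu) 1.29e-12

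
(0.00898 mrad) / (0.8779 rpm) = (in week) 1.615e-10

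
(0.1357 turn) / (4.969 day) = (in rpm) 1.896e-05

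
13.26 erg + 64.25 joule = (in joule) 64.25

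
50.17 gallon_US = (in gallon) 50.17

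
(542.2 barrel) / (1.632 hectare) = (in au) 3.531e-14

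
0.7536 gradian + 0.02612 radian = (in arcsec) 7829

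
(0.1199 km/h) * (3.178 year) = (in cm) 3.338e+08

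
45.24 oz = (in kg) 1.283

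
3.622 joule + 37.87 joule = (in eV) 2.59e+20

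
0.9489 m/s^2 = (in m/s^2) 0.9489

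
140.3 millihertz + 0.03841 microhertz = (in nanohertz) 1.403e+08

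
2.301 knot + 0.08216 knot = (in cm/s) 122.6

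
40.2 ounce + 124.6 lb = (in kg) 57.66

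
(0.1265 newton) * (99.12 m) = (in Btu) 0.01188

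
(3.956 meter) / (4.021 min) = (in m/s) 0.0164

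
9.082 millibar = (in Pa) 908.2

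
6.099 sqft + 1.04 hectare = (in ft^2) 1.12e+05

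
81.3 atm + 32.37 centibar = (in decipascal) 8.27e+07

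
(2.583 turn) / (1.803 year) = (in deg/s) 1.635e-05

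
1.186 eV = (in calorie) 4.542e-20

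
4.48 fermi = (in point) 1.27e-11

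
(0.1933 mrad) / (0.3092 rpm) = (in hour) 1.658e-06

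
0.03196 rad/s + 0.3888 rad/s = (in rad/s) 0.4208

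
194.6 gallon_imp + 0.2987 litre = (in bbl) 5.566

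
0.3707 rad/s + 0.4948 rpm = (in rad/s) 0.4225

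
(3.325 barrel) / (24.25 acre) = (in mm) 0.005387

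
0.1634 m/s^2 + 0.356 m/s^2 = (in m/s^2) 0.5194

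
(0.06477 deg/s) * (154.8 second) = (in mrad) 175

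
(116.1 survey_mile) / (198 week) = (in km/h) 0.005617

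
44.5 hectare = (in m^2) 4.45e+05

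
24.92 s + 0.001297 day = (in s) 137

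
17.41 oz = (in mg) 4.936e+05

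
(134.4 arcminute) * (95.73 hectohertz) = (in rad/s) 374.3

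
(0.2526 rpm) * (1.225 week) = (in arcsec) 4.042e+09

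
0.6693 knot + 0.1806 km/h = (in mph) 0.8824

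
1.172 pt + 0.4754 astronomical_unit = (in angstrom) 7.112e+20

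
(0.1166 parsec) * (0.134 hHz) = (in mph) 1.078e+17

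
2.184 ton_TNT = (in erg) 9.138e+16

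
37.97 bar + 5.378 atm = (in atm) 42.85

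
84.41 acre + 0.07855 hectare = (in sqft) 3.685e+06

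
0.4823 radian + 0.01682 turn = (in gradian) 37.43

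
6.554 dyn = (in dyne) 6.554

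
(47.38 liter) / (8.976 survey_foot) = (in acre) 4.279e-06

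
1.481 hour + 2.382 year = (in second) 7.512e+07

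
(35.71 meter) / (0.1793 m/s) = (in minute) 3.319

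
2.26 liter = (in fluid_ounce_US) 76.42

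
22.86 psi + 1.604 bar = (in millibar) 3180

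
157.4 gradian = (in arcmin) 8500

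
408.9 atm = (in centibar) 4.143e+04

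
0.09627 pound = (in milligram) 4.367e+04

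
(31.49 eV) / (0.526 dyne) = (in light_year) 1.014e-28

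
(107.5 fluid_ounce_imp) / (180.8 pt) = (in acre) 1.183e-05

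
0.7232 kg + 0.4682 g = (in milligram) 7.237e+05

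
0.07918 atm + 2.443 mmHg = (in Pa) 8349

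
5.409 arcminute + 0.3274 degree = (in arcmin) 25.05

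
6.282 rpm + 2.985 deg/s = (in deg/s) 40.68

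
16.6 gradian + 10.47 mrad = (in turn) 0.04317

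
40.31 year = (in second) 1.271e+09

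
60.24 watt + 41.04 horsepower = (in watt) 3.066e+04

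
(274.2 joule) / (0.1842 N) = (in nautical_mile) 0.8038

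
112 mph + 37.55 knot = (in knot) 134.9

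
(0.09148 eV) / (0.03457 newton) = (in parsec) 1.374e-35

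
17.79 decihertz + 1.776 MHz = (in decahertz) 1.776e+05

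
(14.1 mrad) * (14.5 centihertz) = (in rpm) 0.01952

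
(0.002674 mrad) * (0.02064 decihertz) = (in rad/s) 5.519e-09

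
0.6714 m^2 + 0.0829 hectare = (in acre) 0.205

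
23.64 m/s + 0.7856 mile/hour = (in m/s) 23.99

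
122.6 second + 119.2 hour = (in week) 0.7097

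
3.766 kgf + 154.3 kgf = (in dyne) 1.55e+08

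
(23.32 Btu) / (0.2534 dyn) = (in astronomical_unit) 0.0649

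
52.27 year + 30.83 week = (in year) 52.86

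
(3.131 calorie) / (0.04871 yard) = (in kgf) 29.99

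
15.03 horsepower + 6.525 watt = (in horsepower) 15.04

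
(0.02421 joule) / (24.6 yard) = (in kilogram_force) 0.0001097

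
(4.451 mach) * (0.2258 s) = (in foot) 1123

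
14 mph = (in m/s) 6.259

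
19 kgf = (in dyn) 1.863e+07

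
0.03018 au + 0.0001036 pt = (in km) 4.515e+06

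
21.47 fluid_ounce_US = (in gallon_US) 0.1677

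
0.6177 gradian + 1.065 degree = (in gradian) 1.801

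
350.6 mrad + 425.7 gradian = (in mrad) 7037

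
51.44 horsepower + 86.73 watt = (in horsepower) 51.56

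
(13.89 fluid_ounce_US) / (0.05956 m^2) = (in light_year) 7.29e-19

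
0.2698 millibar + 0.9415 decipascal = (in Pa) 27.07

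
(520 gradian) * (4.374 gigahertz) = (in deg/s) 2.047e+12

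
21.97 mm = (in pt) 62.28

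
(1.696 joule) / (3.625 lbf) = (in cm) 10.52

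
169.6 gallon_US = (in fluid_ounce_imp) 2.26e+04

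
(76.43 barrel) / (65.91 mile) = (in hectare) 1.146e-08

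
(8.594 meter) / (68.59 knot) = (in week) 4.027e-07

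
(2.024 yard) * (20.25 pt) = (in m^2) 0.01322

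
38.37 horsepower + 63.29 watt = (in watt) 2.868e+04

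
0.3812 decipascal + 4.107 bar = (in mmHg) 3081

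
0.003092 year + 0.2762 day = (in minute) 2023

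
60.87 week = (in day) 426.1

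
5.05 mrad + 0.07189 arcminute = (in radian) 0.005071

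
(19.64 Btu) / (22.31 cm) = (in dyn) 9.288e+09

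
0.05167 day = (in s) 4464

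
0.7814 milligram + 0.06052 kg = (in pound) 0.1334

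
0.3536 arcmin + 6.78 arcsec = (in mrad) 0.1357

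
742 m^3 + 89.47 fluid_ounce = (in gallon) 1.96e+05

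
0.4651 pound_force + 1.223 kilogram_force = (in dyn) 1.406e+06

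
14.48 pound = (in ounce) 231.7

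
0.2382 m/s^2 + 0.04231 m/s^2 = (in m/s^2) 0.2805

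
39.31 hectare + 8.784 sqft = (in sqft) 4.231e+06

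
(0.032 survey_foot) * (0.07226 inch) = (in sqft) 0.0001927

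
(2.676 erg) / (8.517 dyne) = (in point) 8.906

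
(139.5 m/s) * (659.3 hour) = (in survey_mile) 2.057e+05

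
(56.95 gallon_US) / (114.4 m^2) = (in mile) 1.171e-06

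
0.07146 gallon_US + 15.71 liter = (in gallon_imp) 3.515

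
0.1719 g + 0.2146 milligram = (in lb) 0.0003794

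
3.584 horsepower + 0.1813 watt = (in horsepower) 3.584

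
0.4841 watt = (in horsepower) 0.0006492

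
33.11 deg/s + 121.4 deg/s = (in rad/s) 2.697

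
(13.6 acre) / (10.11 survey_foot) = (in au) 1.194e-07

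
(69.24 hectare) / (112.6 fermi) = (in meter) 6.149e+18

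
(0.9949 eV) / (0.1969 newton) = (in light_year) 8.557e-35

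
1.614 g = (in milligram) 1614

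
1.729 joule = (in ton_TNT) 4.132e-10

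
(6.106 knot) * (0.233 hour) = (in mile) 1.637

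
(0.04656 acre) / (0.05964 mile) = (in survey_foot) 6.441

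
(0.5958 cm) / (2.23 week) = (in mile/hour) 9.882e-09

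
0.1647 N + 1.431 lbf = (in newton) 6.53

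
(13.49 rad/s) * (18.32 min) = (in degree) 8.496e+05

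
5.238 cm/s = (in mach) 0.0001538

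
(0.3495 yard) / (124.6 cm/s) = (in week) 4.241e-07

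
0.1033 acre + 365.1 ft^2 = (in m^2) 452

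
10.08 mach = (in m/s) 3432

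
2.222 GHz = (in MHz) 2222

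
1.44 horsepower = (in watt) 1074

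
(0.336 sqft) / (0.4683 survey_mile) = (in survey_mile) 2.574e-08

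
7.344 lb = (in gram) 3331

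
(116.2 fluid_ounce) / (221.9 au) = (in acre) 2.558e-20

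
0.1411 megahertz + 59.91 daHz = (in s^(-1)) 1.417e+05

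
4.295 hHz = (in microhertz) 4.295e+08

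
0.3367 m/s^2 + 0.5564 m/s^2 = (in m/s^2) 0.8931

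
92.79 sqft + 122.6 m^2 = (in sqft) 1412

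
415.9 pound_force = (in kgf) 188.6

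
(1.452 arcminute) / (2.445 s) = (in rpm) 0.00165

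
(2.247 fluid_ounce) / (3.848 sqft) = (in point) 0.5269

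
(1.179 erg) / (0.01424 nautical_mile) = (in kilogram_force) 4.559e-10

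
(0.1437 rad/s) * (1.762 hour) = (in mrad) 9.115e+05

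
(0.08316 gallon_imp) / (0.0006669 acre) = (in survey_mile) 8.704e-08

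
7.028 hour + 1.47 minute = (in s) 2.539e+04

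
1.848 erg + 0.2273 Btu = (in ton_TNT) 5.732e-08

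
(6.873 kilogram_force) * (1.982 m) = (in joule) 133.6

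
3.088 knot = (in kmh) 5.719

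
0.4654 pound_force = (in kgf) 0.2111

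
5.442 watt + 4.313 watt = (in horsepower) 0.01308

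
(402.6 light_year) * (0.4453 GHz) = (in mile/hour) 3.794e+27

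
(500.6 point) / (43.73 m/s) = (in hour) 1.122e-06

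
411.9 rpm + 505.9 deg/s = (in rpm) 496.2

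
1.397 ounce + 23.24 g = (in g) 62.84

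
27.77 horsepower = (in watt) 2.071e+04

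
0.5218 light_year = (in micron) 4.937e+21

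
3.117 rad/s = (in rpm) 29.77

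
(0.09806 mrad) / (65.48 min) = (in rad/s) 2.496e-08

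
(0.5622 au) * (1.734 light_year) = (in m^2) 1.38e+27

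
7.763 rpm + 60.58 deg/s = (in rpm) 17.86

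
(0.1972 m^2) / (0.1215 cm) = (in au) 1.085e-09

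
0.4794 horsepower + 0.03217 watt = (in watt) 357.5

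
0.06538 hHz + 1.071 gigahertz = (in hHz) 1.071e+07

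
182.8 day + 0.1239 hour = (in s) 1.579e+07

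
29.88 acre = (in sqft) 1.302e+06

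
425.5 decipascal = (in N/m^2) 42.55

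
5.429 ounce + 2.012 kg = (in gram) 2166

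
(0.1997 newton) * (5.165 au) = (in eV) 9.631e+29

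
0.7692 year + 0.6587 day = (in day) 281.4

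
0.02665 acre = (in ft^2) 1161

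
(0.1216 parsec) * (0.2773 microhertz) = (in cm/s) 1.04e+11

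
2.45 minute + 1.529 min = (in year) 7.57e-06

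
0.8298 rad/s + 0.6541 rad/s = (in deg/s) 85.02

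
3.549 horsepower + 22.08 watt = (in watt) 2669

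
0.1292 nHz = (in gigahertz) 1.292e-19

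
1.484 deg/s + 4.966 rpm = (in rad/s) 0.5459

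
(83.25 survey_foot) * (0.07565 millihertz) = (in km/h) 0.006911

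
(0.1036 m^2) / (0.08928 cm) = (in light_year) 1.227e-14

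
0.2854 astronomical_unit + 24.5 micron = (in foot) 1.401e+11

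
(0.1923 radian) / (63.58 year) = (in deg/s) 5.495e-09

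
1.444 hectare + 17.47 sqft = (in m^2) 1.444e+04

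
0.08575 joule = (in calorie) 0.02049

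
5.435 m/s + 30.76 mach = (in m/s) 1.048e+04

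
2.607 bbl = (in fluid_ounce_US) 1.402e+04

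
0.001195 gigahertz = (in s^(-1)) 1.195e+06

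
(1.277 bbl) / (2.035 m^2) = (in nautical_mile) 5.387e-05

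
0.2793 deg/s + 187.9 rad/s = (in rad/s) 187.9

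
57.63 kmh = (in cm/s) 1601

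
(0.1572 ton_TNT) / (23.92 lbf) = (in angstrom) 6.182e+16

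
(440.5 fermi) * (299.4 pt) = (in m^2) 4.653e-14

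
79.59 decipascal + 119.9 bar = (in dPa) 1.199e+08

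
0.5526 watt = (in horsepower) 0.000741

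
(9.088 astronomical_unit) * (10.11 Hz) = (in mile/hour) 3.075e+13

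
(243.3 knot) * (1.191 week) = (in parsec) 2.922e-09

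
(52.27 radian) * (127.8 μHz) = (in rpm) 0.06379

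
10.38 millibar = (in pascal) 1038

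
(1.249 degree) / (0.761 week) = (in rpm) 4.523e-07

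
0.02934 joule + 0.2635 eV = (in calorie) 0.007012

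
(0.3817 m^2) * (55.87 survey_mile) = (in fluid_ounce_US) 1.161e+09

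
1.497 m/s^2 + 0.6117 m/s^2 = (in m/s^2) 2.109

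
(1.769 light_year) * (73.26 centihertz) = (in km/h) 4.414e+16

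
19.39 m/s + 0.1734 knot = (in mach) 0.05721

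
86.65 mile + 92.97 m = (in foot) 4.578e+05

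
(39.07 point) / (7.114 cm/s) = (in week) 3.203e-07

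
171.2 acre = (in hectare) 69.28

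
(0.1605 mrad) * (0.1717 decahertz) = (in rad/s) 0.0002756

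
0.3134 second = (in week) 5.182e-07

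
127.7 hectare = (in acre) 315.6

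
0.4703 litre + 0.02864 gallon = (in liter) 0.5787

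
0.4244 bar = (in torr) 318.3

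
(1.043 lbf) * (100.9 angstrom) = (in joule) 4.681e-08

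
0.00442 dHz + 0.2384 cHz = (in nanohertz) 2.826e+06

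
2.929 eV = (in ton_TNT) 1.122e-28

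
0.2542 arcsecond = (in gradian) 7.846e-05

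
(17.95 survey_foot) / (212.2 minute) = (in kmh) 0.001547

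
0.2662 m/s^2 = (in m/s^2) 0.2662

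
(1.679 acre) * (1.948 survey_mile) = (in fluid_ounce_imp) 7.497e+11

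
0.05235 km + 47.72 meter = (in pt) 2.837e+05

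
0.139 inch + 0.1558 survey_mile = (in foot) 822.6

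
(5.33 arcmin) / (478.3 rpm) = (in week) 5.118e-11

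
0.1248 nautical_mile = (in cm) 2.311e+04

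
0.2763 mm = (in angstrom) 2.763e+06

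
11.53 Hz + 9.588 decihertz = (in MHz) 1.249e-05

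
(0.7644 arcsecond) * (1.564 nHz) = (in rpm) 5.535e-14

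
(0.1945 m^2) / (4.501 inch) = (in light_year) 1.798e-16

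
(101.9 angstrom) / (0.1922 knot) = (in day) 1.193e-12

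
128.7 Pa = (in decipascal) 1287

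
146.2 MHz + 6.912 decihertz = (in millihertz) 1.462e+11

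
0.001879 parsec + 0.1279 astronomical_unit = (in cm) 5.8e+15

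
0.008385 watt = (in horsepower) 1.124e-05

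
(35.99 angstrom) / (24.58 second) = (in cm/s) 1.464e-08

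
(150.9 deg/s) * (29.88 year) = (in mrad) 2.482e+12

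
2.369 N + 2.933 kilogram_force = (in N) 31.13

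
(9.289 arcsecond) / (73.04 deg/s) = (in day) 4.089e-10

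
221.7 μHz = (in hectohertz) 2.217e-06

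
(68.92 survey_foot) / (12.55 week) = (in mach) 8.128e-09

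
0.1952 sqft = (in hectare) 1.813e-06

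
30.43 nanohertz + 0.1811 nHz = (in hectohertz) 3.061e-10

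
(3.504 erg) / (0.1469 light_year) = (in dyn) 2.521e-17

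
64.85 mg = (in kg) 6.485e-05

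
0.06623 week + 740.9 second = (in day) 0.4722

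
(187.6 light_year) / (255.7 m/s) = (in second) 6.941e+15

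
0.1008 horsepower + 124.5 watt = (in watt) 199.7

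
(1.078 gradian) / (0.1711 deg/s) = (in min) 0.09451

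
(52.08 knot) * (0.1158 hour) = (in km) 11.17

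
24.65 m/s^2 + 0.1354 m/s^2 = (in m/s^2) 24.79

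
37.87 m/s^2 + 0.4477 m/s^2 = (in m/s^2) 38.32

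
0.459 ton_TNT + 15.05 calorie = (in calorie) 4.59e+08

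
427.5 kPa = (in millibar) 4275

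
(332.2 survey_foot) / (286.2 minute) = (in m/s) 0.005897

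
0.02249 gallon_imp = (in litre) 0.1022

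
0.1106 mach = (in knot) 73.2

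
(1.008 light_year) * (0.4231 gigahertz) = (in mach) 1.185e+22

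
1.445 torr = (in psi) 0.02794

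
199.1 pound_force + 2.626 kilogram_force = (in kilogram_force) 92.94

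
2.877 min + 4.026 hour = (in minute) 244.4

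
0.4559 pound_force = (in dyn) 2.028e+05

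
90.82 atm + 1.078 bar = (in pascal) 9.31e+06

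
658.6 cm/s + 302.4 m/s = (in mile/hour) 691.2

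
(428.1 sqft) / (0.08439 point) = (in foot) 4.383e+06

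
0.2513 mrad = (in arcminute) 0.8639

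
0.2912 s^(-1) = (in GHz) 2.912e-10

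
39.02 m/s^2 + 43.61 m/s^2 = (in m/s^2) 82.63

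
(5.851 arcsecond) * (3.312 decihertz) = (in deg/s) 0.0005383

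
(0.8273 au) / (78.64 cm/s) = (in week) 2.602e+05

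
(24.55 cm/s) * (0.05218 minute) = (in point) 2179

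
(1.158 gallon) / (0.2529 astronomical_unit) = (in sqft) 1.247e-12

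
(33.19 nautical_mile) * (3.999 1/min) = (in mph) 9164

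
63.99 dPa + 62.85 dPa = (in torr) 0.09514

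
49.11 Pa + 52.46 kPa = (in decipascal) 5.251e+05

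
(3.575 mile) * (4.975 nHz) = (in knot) 5.564e-05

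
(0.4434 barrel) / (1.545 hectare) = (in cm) 0.0004563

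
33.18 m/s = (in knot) 64.5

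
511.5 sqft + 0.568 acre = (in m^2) 2346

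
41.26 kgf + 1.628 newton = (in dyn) 4.063e+07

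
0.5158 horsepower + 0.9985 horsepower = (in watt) 1129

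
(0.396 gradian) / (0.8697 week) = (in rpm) 1.129e-07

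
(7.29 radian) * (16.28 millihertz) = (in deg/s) 6.8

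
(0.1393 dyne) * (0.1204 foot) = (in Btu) 4.845e-11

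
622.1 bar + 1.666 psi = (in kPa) 6.222e+04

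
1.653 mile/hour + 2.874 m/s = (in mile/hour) 8.082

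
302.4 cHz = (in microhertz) 3.024e+06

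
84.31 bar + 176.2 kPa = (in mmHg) 6.456e+04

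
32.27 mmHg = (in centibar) 4.302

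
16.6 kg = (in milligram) 1.66e+07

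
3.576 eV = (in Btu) 5.43e-22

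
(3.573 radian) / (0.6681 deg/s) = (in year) 9.716e-06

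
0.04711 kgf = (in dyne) 4.62e+04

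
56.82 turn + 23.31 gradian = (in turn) 56.88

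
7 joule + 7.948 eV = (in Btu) 0.006635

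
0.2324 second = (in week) 3.843e-07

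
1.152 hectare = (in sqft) 1.24e+05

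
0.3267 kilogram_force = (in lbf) 0.7203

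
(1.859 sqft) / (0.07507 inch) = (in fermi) 9.058e+16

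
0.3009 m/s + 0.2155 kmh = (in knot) 0.7013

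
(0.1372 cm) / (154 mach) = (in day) 3.028e-13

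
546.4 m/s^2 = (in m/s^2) 546.4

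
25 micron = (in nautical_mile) 1.35e-08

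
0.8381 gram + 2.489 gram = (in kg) 0.003327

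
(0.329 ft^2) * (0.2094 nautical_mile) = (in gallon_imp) 2607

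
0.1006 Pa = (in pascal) 0.1006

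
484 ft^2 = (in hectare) 0.004497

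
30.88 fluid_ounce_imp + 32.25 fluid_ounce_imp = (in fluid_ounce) 60.65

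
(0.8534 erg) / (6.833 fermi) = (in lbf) 2.808e+06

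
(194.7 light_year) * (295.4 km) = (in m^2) 5.441e+23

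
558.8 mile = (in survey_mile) 558.8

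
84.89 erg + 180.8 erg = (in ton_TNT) 6.35e-15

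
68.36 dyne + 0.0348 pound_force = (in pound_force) 0.03495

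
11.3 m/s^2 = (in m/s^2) 11.3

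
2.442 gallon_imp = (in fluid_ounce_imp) 390.7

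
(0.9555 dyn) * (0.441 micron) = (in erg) 4.214e-05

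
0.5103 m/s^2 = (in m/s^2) 0.5103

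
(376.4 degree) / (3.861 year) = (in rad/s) 5.395e-08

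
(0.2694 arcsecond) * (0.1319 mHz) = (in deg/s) 9.871e-09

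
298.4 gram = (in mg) 2.984e+05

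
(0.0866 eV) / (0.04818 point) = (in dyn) 8.163e-11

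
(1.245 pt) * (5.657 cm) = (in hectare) 2.485e-09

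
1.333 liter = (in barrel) 0.008384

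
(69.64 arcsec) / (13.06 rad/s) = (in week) 4.274e-11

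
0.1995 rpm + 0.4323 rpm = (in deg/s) 3.791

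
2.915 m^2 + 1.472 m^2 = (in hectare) 0.0004387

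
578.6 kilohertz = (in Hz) 5.786e+05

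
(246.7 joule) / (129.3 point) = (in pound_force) 1216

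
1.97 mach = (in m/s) 670.8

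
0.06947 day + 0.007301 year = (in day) 2.734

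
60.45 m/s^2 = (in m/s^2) 60.45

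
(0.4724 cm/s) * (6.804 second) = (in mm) 32.14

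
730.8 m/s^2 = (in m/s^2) 730.8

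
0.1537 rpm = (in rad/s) 0.0161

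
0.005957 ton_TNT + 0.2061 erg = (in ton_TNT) 0.005957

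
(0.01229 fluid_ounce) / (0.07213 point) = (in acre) 3.53e-06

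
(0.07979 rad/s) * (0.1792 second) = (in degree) 0.8192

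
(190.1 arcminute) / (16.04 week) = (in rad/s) 5.7e-09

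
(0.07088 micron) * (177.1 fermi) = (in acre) 3.102e-24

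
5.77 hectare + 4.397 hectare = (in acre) 25.12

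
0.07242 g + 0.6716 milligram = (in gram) 0.07309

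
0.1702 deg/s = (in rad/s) 0.002971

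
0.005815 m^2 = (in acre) 1.437e-06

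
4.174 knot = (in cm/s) 214.7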